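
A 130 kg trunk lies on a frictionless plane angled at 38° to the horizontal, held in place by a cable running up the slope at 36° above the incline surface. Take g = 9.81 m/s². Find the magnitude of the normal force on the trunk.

Take axes along and perpendicular to the incline. Weight components: W sin 38° = 785.2 N down-slope, W cos 38° = 1005 N into the surface.
Along incline: T cos 36° = W sin 38° → T = 970.5 N.
Perpendicular: N = W cos 38° − T sin 36° = 434.5 N.

N ≈ 435 N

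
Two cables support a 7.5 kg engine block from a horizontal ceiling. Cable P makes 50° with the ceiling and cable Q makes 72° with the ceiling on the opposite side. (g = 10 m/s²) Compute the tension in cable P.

Weight W = 7.5 × 10 = 75 N acts straight down.
Horizontal: T_P cos 50° = T_Q cos 72°  →  T_Q = 2.08 T_P.
Vertical: T_P sin 50° + T_Q sin 72° = 75.
Substituting the horizontal relation into the vertical equation gives 2.744 T_P = 75, so T_P = 27.33 N.

T_P ≈ 27.3 N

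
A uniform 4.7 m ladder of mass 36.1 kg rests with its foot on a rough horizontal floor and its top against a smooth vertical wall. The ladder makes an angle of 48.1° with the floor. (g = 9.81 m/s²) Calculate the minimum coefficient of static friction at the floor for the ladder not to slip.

ΣF_y = 0: N_floor = 36.1×9.81 = 354.14 N.
Torques about the foot: N_wall · 4.7 sin 48.1° = 36.1×9.81×2.35 cos 48.1° → N_wall = 158.88 N.
ΣF_x = 0: f_floor = N_wall = 158.88 N.
μ_min = f_floor / N_floor = 158.88 / 354.14 = 0.4486.

μ_min ≈ 0.449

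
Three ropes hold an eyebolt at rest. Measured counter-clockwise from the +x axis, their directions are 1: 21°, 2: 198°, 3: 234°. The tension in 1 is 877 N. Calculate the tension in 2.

Resolve: ΣF_x = 877 cos 21° + T_2 cos 198° + T_3 cos 234° = 0.
        ΣF_y = 877 sin 21° + T_2 sin 198° + T_3 sin 234° = 0.
The known terms sum to (818.8, 314.3) N, so -0.9511 T_2 − 0.5878 T_3 = -818.8 and -0.3090 T_2 − 0.8090 T_3 = -314.3.
Solving simultaneously: T_2 = 812.6 N, T_3 = 78.09 N.

T_2 ≈ 813 N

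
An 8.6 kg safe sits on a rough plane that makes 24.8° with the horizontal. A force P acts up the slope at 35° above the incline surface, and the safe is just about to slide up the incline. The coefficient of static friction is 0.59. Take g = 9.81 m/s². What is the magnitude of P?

P ≈ 69.6 N

On the verge of sliding up the incline, friction equals μN and acts down the slope.
Perpendicular: N + P sin 35° = W cos 24.8° = 76.59 N.
Along incline: P cos 35° = W sin 24.8° + μN  with W sin 24.8° = 35.39 N.
Solving the pair for P and N: P = 69.61 N, N = 36.66 N (and f = μN = 21.63 N).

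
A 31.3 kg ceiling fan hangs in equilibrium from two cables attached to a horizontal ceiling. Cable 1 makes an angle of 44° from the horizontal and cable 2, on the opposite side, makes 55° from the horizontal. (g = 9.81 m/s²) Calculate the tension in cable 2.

T_2 ≈ 224 N

Weight W = 31.3 × 9.81 = 307.1 N acts straight down.
Horizontal: T_1 cos 44° = T_2 cos 55°  →  T_1 = 0.7974 T_2.
Vertical: T_1 sin 44° + T_2 sin 55° = 307.1.
Substituting the horizontal relation into the vertical equation gives 1.373 T_2 = 307.1, so T_2 = 223.6 N.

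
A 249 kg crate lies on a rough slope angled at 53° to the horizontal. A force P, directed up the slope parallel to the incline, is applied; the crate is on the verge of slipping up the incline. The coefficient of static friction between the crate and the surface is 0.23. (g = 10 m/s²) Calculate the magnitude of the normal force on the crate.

On the verge of sliding up the incline, friction equals μN and acts down the slope.
Perpendicular: N + P sin 0° = W cos 53° = 1499 N.
Along incline: P cos 0° = W sin 53° + μN  with W sin 53° = 1989 N.
Solving the pair for P and N: P = 2333 N, N = 1499 N (and f = μN = 344.7 N).

N ≈ 1500 N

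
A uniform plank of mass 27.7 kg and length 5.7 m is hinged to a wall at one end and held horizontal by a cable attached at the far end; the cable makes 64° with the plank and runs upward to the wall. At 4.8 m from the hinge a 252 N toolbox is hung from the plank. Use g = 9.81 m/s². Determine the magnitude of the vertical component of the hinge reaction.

|H_y| ≈ 176 N

Take torques about the hinge: T sin 64° · 5.7 = 27.7×9.81×2.85 + 252×4.8 = 1984.1 N·m.
So T = 1984.1 / (0.8988 × 5.7) = 387.27 N.
ΣF_y = 0: H_y = (27.7×9.81 + 252) − T sin 64° = 523.74 − 348.08 = 175.66 N.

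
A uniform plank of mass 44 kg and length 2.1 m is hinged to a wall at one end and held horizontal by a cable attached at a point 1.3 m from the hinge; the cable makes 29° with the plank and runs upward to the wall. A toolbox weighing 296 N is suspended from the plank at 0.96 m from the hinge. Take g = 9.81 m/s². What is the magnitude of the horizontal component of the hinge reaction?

Take torques about the hinge: T sin 29° · 1.3 = 44×9.81×1.05 + 296×0.96 = 737.38 N·m.
So T = 737.38 / (0.4848 × 1.3) = 1170 N.
ΣF_x = 0: H_x = T cos 29° = 1023.3 N.

H_x ≈ 1020 N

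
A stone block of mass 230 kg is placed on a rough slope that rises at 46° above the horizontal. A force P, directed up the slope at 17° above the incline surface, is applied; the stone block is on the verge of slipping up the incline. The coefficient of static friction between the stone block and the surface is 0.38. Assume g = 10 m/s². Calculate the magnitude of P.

P ≈ 2120 N

On the verge of sliding up the incline, friction equals μN and acts down the slope.
Perpendicular: N + P sin 17° = W cos 46° = 1598 N.
Along incline: P cos 17° = W sin 46° + μN  with W sin 46° = 1654 N.
Solving the pair for P and N: P = 2119 N, N = 978.2 N (and f = μN = 371.7 N).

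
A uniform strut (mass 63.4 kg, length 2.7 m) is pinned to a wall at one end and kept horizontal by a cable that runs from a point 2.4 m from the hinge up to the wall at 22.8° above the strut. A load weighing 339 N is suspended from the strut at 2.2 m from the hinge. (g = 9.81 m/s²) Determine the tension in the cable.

Take torques about the hinge: T sin 22.8° · 2.4 = 63.4×9.81×1.35 + 339×2.2 = 1585.4 N·m.
So T = 1585.4 / (0.3875 × 2.4) = 1704.7 N.

T ≈ 1700 N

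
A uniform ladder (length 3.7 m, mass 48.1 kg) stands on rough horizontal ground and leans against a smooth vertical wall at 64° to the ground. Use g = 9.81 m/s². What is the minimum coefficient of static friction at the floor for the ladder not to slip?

μ_min ≈ 0.244

ΣF_y = 0: N_floor = 48.1×9.81 = 471.86 N.
Torques about the foot: N_wall · 3.7 sin 64° = 48.1×9.81×1.85 cos 64° → N_wall = 115.07 N.
ΣF_x = 0: f_floor = N_wall = 115.07 N.
μ_min = f_floor / N_floor = 115.07 / 471.86 = 0.2439.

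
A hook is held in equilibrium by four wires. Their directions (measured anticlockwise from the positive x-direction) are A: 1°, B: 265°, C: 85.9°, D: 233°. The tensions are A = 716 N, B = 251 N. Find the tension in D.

T_D ≈ 1310 N

Resolve: ΣF_x = 716 cos 1° + 251 cos 265° + T_C cos 85.9° + T_D cos 233° = 0.
        ΣF_y = 716 sin 1° + 251 sin 265° + T_C sin 85.9° + T_D sin 233° = 0.
The known terms sum to (694, -237.5) N, so 0.0715 T_C − 0.6018 T_D = -694 and 0.9974 T_C − 0.7986 T_D = 237.5.
Solving simultaneously: T_C = 1284 N, T_D = 1306 N.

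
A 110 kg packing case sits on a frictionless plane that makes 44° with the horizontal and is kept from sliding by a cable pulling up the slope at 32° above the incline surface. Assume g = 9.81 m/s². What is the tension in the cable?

T ≈ 884 N

Take axes along and perpendicular to the incline. Weight components: W sin 44° = 749.6 N down-slope, W cos 44° = 776.2 N into the surface.
Along incline: T cos 32° = W sin 44° → T = 883.9 N.
Perpendicular: N = W cos 44° − T sin 32° = 307.8 N.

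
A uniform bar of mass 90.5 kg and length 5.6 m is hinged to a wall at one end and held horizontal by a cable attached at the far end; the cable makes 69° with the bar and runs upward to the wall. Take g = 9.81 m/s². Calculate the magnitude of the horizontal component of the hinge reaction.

Take torques about the hinge: T sin 69° · 5.6 = 90.5×9.81×2.8 = 2485.9 N·m.
So T = 2485.9 / (0.9336 × 5.6) = 475.48 N.
ΣF_x = 0: H_x = T cos 69° = 170.4 N.

H_x ≈ 170 N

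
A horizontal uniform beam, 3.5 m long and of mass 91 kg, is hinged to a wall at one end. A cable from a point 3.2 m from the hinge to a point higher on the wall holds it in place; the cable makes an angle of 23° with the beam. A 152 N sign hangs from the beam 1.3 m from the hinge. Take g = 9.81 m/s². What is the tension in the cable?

Take torques about the hinge: T sin 23° · 3.2 = 91×9.81×1.75 + 152×1.3 = 1759.8 N·m.
So T = 1759.8 / (0.3907 × 3.2) = 1407.5 N.

T ≈ 1410 N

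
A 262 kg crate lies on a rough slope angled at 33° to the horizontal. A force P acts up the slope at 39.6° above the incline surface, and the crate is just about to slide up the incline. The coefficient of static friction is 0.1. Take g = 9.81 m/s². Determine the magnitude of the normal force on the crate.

N ≈ 921 N

On the verge of sliding up the incline, friction equals μN and acts down the slope.
Perpendicular: N + P sin 39.6° = W cos 33° = 2156 N.
Along incline: P cos 39.6° = W sin 33° + μN  with W sin 33° = 1400 N.
Solving the pair for P and N: P = 1936 N, N = 921.3 N (and f = μN = 92.13 N).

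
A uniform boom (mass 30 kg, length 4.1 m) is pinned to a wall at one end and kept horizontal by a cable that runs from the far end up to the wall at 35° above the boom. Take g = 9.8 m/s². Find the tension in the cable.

Take torques about the hinge: T sin 35° · 4.1 = 30×9.8×2.05 = 602.7 N·m.
So T = 602.7 / (0.5736 × 4.1) = 256.29 N.

T ≈ 256 N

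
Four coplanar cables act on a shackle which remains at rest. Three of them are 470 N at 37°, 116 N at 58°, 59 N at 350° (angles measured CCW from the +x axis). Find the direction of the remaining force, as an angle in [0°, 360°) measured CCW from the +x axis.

Sum the known components: ΣF_x = 494.9 N, ΣF_y = 371 N.
For equilibrium the remaining force must supply (−ΣF_x, −ΣF_y) = (-494.9, -371) N.
Magnitude = √((-494.9)² + (-371)²) = 618.5 N; direction = atan2(-371, -494.9) = 216.9°.

θ ≈ 217°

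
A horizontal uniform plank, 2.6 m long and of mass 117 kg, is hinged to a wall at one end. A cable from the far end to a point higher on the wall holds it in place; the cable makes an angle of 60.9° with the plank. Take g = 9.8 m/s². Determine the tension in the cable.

T ≈ 656 N

Take torques about the hinge: T sin 60.9° · 2.6 = 117×9.8×1.3 = 1490.6 N·m.
So T = 1490.6 / (0.8738 × 2.6) = 656.12 N.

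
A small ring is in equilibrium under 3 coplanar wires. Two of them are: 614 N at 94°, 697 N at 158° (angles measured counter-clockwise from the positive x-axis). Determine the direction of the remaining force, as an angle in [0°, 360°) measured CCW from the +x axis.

θ ≈ 308°

Sum the known components: ΣF_x = -689.1 N, ΣF_y = 873.6 N.
For equilibrium the remaining force must supply (−ΣF_x, −ΣF_y) = (689.1, -873.6) N.
Magnitude = √((689.1)² + (-873.6)²) = 1113 N; direction = atan2(-873.6, 689.1) = 308.3°.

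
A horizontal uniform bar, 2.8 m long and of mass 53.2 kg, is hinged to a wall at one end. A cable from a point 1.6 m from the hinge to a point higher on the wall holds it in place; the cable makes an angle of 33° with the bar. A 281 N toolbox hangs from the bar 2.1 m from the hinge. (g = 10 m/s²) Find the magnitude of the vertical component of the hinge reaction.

|H_y| ≈ 21.3 N

Take torques about the hinge: T sin 33° · 1.6 = 53.2×10×1.4 + 281×2.1 = 1334.9 N·m.
So T = 1334.9 / (0.5446 × 1.6) = 1531.9 N.
ΣF_y = 0: H_y = (53.2×10 + 281) − T sin 33° = 813 − 834.31 = -21.312 N.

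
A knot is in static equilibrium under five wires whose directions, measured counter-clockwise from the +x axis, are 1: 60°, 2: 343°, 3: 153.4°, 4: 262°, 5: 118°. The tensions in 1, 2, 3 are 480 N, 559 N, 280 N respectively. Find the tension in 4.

T_4 ≈ 1090 N

Resolve: ΣF_x = 480 cos 60° + 559 cos 343° + 280 cos 153.4° + T_4 cos 262° + T_5 cos 118° = 0.
        ΣF_y = 480 sin 60° + 559 sin 343° + 280 sin 153.4° + T_4 sin 262° + T_5 sin 118° = 0.
The known terms sum to (524.2, 377.6) N, so -0.1392 T_4 − 0.4695 T_5 = -524.2 and -0.9903 T_4 + 0.8829 T_5 = -377.6.
Solving simultaneously: T_4 = 1089 N, T_5 = 793.7 N.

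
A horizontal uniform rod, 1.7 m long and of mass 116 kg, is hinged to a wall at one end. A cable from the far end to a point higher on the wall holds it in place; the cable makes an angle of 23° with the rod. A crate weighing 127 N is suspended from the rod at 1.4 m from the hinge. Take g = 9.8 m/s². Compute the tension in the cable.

Take torques about the hinge: T sin 23° · 1.7 = 116×9.8×0.85 + 127×1.4 = 1144.1 N·m.
So T = 1144.1 / (0.3907 × 1.7) = 1722.4 N.

T ≈ 1720 N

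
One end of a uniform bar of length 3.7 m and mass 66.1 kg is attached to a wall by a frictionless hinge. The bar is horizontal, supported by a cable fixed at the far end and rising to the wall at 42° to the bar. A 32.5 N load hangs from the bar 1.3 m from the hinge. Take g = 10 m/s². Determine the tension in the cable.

Take torques about the hinge: T sin 42° · 3.7 = 66.1×10×1.85 + 32.5×1.3 = 1265.1 N·m.
So T = 1265.1 / (0.6691 × 3.7) = 510.99 N.

T ≈ 511 N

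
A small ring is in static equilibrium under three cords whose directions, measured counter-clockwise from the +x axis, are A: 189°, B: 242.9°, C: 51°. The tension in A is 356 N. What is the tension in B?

Resolve: ΣF_x = 356 cos 189° + T_B cos 242.9° + T_C cos 51° = 0.
        ΣF_y = 356 sin 189° + T_B sin 242.9° + T_C sin 51° = 0.
The known terms sum to (-351.6, -55.69) N, so -0.4555 T_B + 0.6293 T_C = 351.6 and -0.8902 T_B + 0.7771 T_C = 55.69.
Solving simultaneously: T_B = 1155 N, T_C = 1395 N.

T_B ≈ 1160 N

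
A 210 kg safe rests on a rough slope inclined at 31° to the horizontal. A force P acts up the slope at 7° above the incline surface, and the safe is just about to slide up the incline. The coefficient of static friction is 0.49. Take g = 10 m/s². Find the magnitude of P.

On the verge of sliding up the incline, friction equals μN and acts down the slope.
Perpendicular: N + P sin 7° = W cos 31° = 1800 N.
Along incline: P cos 7° = W sin 31° + μN  with W sin 31° = 1082 N.
Solving the pair for P and N: P = 1866 N, N = 1573 N (and f = μN = 770.6 N).

P ≈ 1870 N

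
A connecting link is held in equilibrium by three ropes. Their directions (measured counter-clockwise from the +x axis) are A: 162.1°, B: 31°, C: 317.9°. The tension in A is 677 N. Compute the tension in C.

T_C ≈ 533 N

Resolve: ΣF_x = 677 cos 162.1° + T_B cos 31° + T_C cos 317.9° = 0.
        ΣF_y = 677 sin 162.1° + T_B sin 31° + T_C sin 317.9° = 0.
The known terms sum to (-644.2, 208.1) N, so 0.8572 T_B + 0.7420 T_C = 644.2 and 0.5150 T_B − 0.6704 T_C = -208.1.
Solving simultaneously: T_B = 290 N, T_C = 533.2 N.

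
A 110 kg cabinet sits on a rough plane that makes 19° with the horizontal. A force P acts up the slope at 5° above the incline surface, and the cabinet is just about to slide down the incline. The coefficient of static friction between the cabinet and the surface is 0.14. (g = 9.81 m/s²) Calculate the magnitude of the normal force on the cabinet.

N ≈ 1000 N

On the verge of sliding down the incline, friction equals μN and acts up the slope.
Perpendicular: N + P sin 5° = W cos 19° = 1020 N.
Along incline: P cos 5° + μN = W sin 19° with W sin 19° = 351.3 N.
Solving the pair for P and N: P = 211.9 N, N = 1002 N (and f = μN = 140.3 N).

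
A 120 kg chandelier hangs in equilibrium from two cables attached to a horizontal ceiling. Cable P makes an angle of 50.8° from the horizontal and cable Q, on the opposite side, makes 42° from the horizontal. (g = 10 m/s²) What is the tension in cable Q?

Weight W = 120 × 10 = 1200 N acts straight down.
Horizontal: T_P cos 50.8° = T_Q cos 42°  →  T_P = 1.176 T_Q.
Vertical: T_P sin 50.8° + T_Q sin 42° = 1200.
Substituting the horizontal relation into the vertical equation gives 1.58 T_Q = 1200, so T_Q = 759.3 N.

T_Q ≈ 759 N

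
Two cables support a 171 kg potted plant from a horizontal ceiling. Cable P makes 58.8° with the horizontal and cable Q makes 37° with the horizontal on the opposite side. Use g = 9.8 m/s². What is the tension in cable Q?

Weight W = 171 × 9.8 = 1676 N acts straight down.
Horizontal: T_P cos 58.8° = T_Q cos 37°  →  T_P = 1.542 T_Q.
Vertical: T_P sin 58.8° + T_Q sin 37° = 1676.
Substituting the horizontal relation into the vertical equation gives 1.921 T_Q = 1676, so T_Q = 872.6 N.

T_Q ≈ 873 N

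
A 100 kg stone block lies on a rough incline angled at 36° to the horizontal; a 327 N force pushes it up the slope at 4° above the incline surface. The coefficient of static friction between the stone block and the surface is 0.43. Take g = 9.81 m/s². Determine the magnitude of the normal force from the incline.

Axes along / perpendicular to the incline. W sin 36° = 576.6 N down-slope; W cos 36° = 793.6 N into the surface.
Perpendicular: N = W cos 36° − P sin 4° = 793.6 − 22.81 = 770.8 N.
Along incline: P cos 4° + f = W sin 36° (friction acts up-slope) → f = 576.6 − 326.2 = 250.4 N.
|f| = 250.4 N ≤ μN = 331.5 N, so the stone block is indeed static.

N ≈ 771 N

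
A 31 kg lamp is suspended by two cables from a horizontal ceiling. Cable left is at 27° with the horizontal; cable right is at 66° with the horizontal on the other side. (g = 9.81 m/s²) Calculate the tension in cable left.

Weight W = 31 × 9.81 = 304.1 N acts straight down.
Horizontal: T_left cos 27° = T_right cos 66°  →  T_right = 2.191 T_left.
Vertical: T_left sin 27° + T_right sin 66° = 304.1.
Substituting the horizontal relation into the vertical equation gives 2.455 T_left = 304.1, so T_left = 123.9 N.

T_left ≈ 124 N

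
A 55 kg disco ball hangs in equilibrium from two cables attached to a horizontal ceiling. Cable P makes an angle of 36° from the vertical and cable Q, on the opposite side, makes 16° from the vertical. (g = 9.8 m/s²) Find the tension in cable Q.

T_Q ≈ 402 N

Angles from the horizontal: cable P is 90° − 36° = 54°, cable Q is 90° − 16° = 74°.
Weight W = 55 × 9.8 = 539 N acts straight down.
Horizontal: T_P cos 54° = T_Q cos 74°  →  T_P = 0.4689 T_Q.
Vertical: T_P sin 54° + T_Q sin 74° = 539.
Substituting the horizontal relation into the vertical equation gives 1.341 T_Q = 539, so T_Q = 402 N.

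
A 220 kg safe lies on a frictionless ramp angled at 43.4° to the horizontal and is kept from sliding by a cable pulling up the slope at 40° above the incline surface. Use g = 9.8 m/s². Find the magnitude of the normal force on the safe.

Take axes along and perpendicular to the incline. Weight components: W sin 43.4° = 1481 N down-slope, W cos 43.4° = 1566 N into the surface.
Along incline: T cos 40° = W sin 43.4° → T = 1934 N.
Perpendicular: N = W cos 43.4° − T sin 40° = 323.5 N.

N ≈ 323 N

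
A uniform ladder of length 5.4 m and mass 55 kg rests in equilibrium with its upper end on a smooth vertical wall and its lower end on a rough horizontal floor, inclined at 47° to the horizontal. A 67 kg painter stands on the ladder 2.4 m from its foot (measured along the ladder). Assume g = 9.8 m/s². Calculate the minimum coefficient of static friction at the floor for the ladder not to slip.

μ_min ≈ 0.438

ΣF_y = 0: N_floor = 55×9.8 + 67×9.8 = 1195.6 N.
Torques about the foot: N_wall · 5.4 sin 47° = 55×9.8×2.7 cos 47° + 67×9.8×2.4 cos 47° → N_wall = 523.44 N.
ΣF_x = 0: f_floor = N_wall = 523.44 N.
μ_min = f_floor / N_floor = 523.44 / 1195.6 = 0.4378.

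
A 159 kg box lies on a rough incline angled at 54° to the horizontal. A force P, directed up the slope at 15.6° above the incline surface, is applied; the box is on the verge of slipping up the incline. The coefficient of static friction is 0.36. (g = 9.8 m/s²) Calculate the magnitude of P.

P ≈ 1500 N

On the verge of sliding up the incline, friction equals μN and acts down the slope.
Perpendicular: N + P sin 15.6° = W cos 54° = 915.9 N.
Along incline: P cos 15.6° = W sin 54° + μN  with W sin 54° = 1261 N.
Solving the pair for P and N: P = 1500 N, N = 512.4 N (and f = μN = 184.5 N).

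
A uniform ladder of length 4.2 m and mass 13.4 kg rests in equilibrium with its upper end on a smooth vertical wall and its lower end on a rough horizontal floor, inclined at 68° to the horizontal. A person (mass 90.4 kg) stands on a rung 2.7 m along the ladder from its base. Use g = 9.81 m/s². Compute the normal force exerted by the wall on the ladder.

Torques about the foot: N_wall · 4.2 sin 68° = 13.4×9.81×2.1 cos 68° + 90.4×9.81×2.7 cos 68° → N_wall = 256.89 N.

N_wall ≈ 257 N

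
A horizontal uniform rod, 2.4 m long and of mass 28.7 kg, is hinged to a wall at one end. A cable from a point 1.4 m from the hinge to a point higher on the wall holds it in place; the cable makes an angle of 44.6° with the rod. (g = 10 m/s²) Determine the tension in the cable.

Take torques about the hinge: T sin 44.6° · 1.4 = 28.7×10×1.2 = 344.4 N·m.
So T = 344.4 / (0.7022 × 1.4) = 350.35 N.

T ≈ 350 N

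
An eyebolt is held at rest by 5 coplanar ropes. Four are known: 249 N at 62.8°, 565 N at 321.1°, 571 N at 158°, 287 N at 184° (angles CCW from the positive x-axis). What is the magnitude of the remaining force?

F ≈ 269 N

Sum the known components: ΣF_x = -262.2 N, ΣF_y = 60.55 N.
For equilibrium the remaining force must supply (−ΣF_x, −ΣF_y) = (262.2, -60.55) N.
Magnitude = √((262.2)² + (-60.55)²) = 269.1 N; direction = atan2(-60.55, 262.2) = 347.0°.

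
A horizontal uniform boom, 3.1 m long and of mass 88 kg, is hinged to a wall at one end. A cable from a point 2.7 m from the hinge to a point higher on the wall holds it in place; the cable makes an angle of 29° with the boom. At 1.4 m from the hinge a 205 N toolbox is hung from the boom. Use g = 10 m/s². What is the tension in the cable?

T ≈ 1260 N

Take torques about the hinge: T sin 29° · 2.7 = 88×10×1.55 + 205×1.4 = 1651 N·m.
So T = 1651 / (0.4848 × 2.7) = 1261.3 N.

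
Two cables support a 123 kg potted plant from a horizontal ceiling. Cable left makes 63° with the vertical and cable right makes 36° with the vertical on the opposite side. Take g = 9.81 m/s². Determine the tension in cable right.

Angles from the horizontal: cable left is 90° − 63° = 27°, cable right is 90° − 36° = 54°.
Weight W = 123 × 9.81 = 1207 N acts straight down.
Horizontal: T_left cos 27° = T_right cos 54°  →  T_left = 0.6597 T_right.
Vertical: T_left sin 27° + T_right sin 54° = 1207.
Substituting the horizontal relation into the vertical equation gives 1.109 T_right = 1207, so T_right = 1089 N.

T_right ≈ 1090 N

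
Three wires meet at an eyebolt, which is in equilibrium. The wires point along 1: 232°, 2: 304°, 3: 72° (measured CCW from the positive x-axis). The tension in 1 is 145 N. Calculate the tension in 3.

Resolve: ΣF_x = 145 cos 232° + T_2 cos 304° + T_3 cos 72° = 0.
        ΣF_y = 145 sin 232° + T_2 sin 304° + T_3 sin 72° = 0.
The known terms sum to (-89.27, -114.3) N, so 0.5592 T_2 + 0.3090 T_3 = 89.27 and -0.8290 T_2 + 0.9511 T_3 = 114.3.
Solving simultaneously: T_2 = 62.93 N, T_3 = 175 N.

T_3 ≈ 175 N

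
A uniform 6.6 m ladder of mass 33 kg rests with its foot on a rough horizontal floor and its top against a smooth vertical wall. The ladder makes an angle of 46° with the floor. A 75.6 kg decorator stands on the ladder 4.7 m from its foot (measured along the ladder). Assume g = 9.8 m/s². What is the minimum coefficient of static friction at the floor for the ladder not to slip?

ΣF_y = 0: N_floor = 33×9.8 + 75.6×9.8 = 1064.3 N.
Torques about the foot: N_wall · 6.6 sin 46° = 33×9.8×3.3 cos 46° + 75.6×9.8×4.7 cos 46° → N_wall = 665.65 N.
ΣF_x = 0: f_floor = N_wall = 665.65 N.
μ_min = f_floor / N_floor = 665.65 / 1064.3 = 0.6254.

μ_min ≈ 0.625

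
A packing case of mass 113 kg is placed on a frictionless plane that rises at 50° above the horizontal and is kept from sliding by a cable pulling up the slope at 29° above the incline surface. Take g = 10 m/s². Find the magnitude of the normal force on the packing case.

Take axes along and perpendicular to the incline. Weight components: W sin 50° = 865.6 N down-slope, W cos 50° = 726.3 N into the surface.
Along incline: T cos 29° = W sin 50° → T = 989.7 N.
Perpendicular: N = W cos 50° − T sin 29° = 246.5 N.

N ≈ 247 N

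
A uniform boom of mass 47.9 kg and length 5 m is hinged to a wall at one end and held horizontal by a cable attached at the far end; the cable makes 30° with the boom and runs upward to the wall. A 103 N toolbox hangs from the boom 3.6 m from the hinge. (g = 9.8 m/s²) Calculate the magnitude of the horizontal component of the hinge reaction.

Take torques about the hinge: T sin 30° · 5 = 47.9×9.8×2.5 + 103×3.6 = 1544.3 N·m.
So T = 1544.3 / (0.5000 × 5) = 617.74 N.
ΣF_x = 0: H_x = T cos 30° = 534.98 N.

H_x ≈ 535 N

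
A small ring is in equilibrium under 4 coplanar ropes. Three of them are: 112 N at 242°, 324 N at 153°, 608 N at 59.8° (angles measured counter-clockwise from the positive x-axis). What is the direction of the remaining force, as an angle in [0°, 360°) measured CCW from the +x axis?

Sum the known components: ΣF_x = -35.43 N, ΣF_y = 573.7 N.
For equilibrium the remaining force must supply (−ΣF_x, −ΣF_y) = (35.43, -573.7) N.
Magnitude = √((35.43)² + (-573.7)²) = 574.8 N; direction = atan2(-573.7, 35.43) = 273.5°.

θ ≈ 274°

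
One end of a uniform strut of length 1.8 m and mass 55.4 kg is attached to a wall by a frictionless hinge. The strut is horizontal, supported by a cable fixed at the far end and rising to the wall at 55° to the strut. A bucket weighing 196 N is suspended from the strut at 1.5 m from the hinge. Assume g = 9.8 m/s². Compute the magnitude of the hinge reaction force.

Take torques about the hinge: T sin 55° · 1.8 = 55.4×9.8×0.9 + 196×1.5 = 782.63 N·m.
So T = 782.63 / (0.8192 × 1.8) = 530.78 N.
ΣF_x = 0: H_x = T cos 55° = 304.45 N.
ΣF_y = 0: H_y = (55.4×9.8 + 196) − T sin 55° = 738.92 − 434.79 = 304.13 N.
|H| = √(H_x² + H_y²) = √((304.45)² + (304.13)²) = 430.33 N.

|H| ≈ 430 N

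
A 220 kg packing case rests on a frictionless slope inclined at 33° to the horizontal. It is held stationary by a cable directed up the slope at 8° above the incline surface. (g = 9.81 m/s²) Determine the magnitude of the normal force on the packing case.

N ≈ 1640 N

Take axes along and perpendicular to the incline. Weight components: W sin 33° = 1175 N down-slope, W cos 33° = 1810 N into the surface.
Along incline: T cos 8° = W sin 33° → T = 1187 N.
Perpendicular: N = W cos 33° − T sin 8° = 1645 N.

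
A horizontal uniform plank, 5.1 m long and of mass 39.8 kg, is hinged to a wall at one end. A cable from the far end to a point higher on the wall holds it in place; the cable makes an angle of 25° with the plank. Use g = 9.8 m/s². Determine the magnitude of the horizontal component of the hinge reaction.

H_x ≈ 418 N

Take torques about the hinge: T sin 25° · 5.1 = 39.8×9.8×2.55 = 994.6 N·m.
So T = 994.6 / (0.4226 × 5.1) = 461.46 N.
ΣF_x = 0: H_x = T cos 25° = 418.22 N.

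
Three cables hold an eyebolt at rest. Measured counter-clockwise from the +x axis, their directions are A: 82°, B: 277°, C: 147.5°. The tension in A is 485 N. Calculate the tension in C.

T_C ≈ 163 N

Resolve: ΣF_x = 485 cos 82° + T_B cos 277° + T_C cos 147.5° = 0.
        ΣF_y = 485 sin 82° + T_B sin 277° + T_C sin 147.5° = 0.
The known terms sum to (67.5, 480.3) N, so 0.1219 T_B − 0.8434 T_C = -67.5 and -0.9925 T_B + 0.5373 T_C = -480.3.
Solving simultaneously: T_B = 572 N, T_C = 162.7 N.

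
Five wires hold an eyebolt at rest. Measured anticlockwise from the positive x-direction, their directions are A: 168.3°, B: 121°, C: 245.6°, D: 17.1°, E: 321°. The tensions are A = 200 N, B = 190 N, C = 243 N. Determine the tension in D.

T_D ≈ 316 N

Resolve: ΣF_x = 200 cos 168.3° + 190 cos 121° + 243 cos 245.6° + T_D cos 17.1° + T_E cos 321° = 0.
        ΣF_y = 200 sin 168.3° + 190 sin 121° + 243 sin 245.6° + T_D sin 17.1° + T_E sin 321° = 0.
The known terms sum to (-394.1, -17.88) N, so 0.9558 T_D + 0.7771 T_E = 394.1 and 0.2940 T_D − 0.6293 T_E = 17.88.
Solving simultaneously: T_D = 315.5 N, T_E = 119 N.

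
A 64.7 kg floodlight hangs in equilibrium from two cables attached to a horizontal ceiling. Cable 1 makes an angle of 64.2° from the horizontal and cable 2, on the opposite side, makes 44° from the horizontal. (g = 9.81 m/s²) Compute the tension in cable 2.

T_2 ≈ 291 N

Weight W = 64.7 × 9.81 = 634.7 N acts straight down.
Horizontal: T_1 cos 64.2° = T_2 cos 44°  →  T_1 = 1.653 T_2.
Vertical: T_1 sin 64.2° + T_2 sin 44° = 634.7.
Substituting the horizontal relation into the vertical equation gives 2.183 T_2 = 634.7, so T_2 = 290.8 N.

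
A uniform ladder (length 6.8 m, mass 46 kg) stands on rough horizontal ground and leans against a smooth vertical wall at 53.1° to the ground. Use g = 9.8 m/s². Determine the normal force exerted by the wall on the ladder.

Torques about the foot: N_wall · 6.8 sin 53.1° = 46×9.8×3.4 cos 53.1° → N_wall = 169.24 N.

N_wall ≈ 169 N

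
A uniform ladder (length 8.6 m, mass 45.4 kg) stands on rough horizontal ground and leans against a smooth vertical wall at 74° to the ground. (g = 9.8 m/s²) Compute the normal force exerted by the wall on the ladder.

N_wall ≈ 63.8 N

Torques about the foot: N_wall · 8.6 sin 74° = 45.4×9.8×4.3 cos 74° → N_wall = 63.789 N.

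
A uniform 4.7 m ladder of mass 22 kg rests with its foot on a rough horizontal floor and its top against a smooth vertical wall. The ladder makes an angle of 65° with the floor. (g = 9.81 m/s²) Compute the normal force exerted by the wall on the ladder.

Torques about the foot: N_wall · 4.7 sin 65° = 22×9.81×2.35 cos 65° → N_wall = 50.319 N.

N_wall ≈ 50.3 N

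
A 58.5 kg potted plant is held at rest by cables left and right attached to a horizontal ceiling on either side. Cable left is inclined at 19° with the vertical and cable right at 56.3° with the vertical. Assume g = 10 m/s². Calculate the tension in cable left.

Angles from the horizontal: cable left is 90° − 19° = 71°, cable right is 90° − 56.3° = 33.7°.
Weight W = 58.5 × 10 = 585 N acts straight down.
Horizontal: T_left cos 71° = T_right cos 33.7°  →  T_right = 0.3913 T_left.
Vertical: T_left sin 71° + T_right sin 33.7° = 585.
Substituting the horizontal relation into the vertical equation gives 1.163 T_left = 585, so T_left = 503.2 N.

T_left ≈ 503 N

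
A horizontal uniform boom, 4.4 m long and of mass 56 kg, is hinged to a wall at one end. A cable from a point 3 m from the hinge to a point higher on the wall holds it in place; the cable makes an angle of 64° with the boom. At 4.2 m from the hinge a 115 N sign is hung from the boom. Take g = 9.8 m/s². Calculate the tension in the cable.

T ≈ 627 N

Take torques about the hinge: T sin 64° · 3 = 56×9.8×2.2 + 115×4.2 = 1690.4 N·m.
So T = 1690.4 / (0.8988 × 3) = 626.9 N.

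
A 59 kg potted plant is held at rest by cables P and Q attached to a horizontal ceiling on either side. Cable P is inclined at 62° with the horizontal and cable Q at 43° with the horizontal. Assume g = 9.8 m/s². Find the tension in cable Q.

T_Q ≈ 281 N

Weight W = 59 × 9.8 = 578.2 N acts straight down.
Horizontal: T_P cos 62° = T_Q cos 43°  →  T_P = 1.558 T_Q.
Vertical: T_P sin 62° + T_Q sin 43° = 578.2.
Substituting the horizontal relation into the vertical equation gives 2.057 T_Q = 578.2, so T_Q = 281 N.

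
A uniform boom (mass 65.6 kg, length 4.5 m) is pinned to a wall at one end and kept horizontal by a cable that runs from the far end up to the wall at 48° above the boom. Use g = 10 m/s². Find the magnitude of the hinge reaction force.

|H| ≈ 441 N

Take torques about the hinge: T sin 48° · 4.5 = 65.6×10×2.25 = 1476 N·m.
So T = 1476 / (0.7431 × 4.5) = 441.37 N.
ΣF_x = 0: H_x = T cos 48° = 295.33 N.
ΣF_y = 0: H_y = (65.6×10) − T sin 48° = 656 − 328 = 328 N.
|H| = √(H_x² + H_y²) = √((295.33)² + (328)²) = 441.37 N.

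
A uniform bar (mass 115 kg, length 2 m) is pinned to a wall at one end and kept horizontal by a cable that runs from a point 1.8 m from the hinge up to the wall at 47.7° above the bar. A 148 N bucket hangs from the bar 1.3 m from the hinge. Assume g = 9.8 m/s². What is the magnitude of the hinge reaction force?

Take torques about the hinge: T sin 47.7° · 1.8 = 115×9.8×1 + 148×1.3 = 1319.4 N·m.
So T = 1319.4 / (0.7396 × 1.8) = 991.03 N.
ΣF_x = 0: H_x = T cos 47.7° = 666.98 N.
ΣF_y = 0: H_y = (115×9.8 + 148) − T sin 47.7° = 1275 − 733 = 542 N.
|H| = √(H_x² + H_y²) = √((666.98)² + (542)²) = 859.43 N.

|H| ≈ 859 N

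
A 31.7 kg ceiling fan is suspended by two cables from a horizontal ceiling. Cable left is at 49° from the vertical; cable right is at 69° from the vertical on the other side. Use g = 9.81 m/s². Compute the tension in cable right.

T_right ≈ 266 N

Angles from the horizontal: cable left is 90° − 49° = 41°, cable right is 90° − 69° = 21°.
Weight W = 31.7 × 9.81 = 311 N acts straight down.
Horizontal: T_left cos 41° = T_right cos 21°  →  T_left = 1.237 T_right.
Vertical: T_left sin 41° + T_right sin 21° = 311.
Substituting the horizontal relation into the vertical equation gives 1.17 T_right = 311, so T_right = 265.8 N.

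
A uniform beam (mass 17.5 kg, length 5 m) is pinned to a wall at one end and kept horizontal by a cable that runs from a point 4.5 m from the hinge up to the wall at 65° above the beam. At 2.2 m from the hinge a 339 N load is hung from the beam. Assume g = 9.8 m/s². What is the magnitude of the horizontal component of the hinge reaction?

H_x ≈ 122 N

Take torques about the hinge: T sin 65° · 4.5 = 17.5×9.8×2.5 + 339×2.2 = 1174.6 N·m.
So T = 1174.6 / (0.9063 × 4.5) = 287.99 N.
ΣF_x = 0: H_x = T cos 65° = 121.71 N.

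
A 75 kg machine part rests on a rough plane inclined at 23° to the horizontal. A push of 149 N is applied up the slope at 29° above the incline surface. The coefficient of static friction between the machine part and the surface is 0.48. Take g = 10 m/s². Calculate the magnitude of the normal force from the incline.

N ≈ 618 N

Axes along / perpendicular to the incline. W sin 23° = 293 N down-slope; W cos 23° = 690.4 N into the surface.
Perpendicular: N = W cos 23° − P sin 29° = 690.4 − 72.24 = 618.1 N.
Along incline: P cos 29° + f = W sin 23° (friction acts up-slope) → f = 293 − 130.3 = 162.7 N.
|f| = 162.7 N ≤ μN = 296.7 N, so the machine part is indeed static.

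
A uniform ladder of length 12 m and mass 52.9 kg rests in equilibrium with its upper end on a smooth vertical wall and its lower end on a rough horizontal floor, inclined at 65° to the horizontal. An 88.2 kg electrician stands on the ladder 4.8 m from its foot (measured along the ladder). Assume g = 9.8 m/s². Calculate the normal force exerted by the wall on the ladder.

N_wall ≈ 282 N

Torques about the foot: N_wall · 12 sin 65° = 52.9×9.8×6 cos 65° + 88.2×9.8×4.8 cos 65° → N_wall = 282.09 N.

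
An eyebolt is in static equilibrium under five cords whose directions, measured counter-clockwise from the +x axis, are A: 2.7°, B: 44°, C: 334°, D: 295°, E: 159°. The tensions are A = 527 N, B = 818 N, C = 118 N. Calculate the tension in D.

T_D ≈ 1360 N

Resolve: ΣF_x = 527 cos 2.7° + 818 cos 44° + 118 cos 334° + T_D cos 295° + T_E cos 159° = 0.
        ΣF_y = 527 sin 2.7° + 818 sin 44° + 118 sin 334° + T_D sin 295° + T_E sin 159° = 0.
The known terms sum to (1221, 541.3) N, so 0.4226 T_D − 0.9336 T_E = -1221 and -0.9063 T_D + 0.3584 T_E = -541.3.
Solving simultaneously: T_D = 1357 N, T_E = 1922 N.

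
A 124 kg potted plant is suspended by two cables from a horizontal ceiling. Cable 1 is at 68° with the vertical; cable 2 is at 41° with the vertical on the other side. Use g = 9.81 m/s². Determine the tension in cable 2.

T_2 ≈ 1190 N

Angles from the horizontal: cable 1 is 90° − 68° = 22°, cable 2 is 90° − 41° = 49°.
Weight W = 124 × 9.81 = 1216 N acts straight down.
Horizontal: T_1 cos 22° = T_2 cos 49°  →  T_1 = 0.7076 T_2.
Vertical: T_1 sin 22° + T_2 sin 49° = 1216.
Substituting the horizontal relation into the vertical equation gives 1.02 T_2 = 1216, so T_2 = 1193 N.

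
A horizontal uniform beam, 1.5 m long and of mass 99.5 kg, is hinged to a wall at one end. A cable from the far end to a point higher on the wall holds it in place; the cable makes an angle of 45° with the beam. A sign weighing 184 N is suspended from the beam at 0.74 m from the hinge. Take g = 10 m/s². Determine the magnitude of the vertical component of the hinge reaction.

|H_y| ≈ 591 N

Take torques about the hinge: T sin 45° · 1.5 = 99.5×10×0.75 + 184×0.74 = 882.41 N·m.
So T = 882.41 / (0.7071 × 1.5) = 831.94 N.
ΣF_y = 0: H_y = (99.5×10 + 184) − T sin 45° = 1179 − 588.27 = 590.73 N.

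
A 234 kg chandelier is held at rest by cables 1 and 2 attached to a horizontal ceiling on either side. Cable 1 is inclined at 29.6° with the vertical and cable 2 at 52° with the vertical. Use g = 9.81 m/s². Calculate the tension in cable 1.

Angles from the horizontal: cable 1 is 90° − 29.6° = 60.4°, cable 2 is 90° − 52° = 38°.
Weight W = 234 × 9.81 = 2296 N acts straight down.
Horizontal: T_1 cos 60.4° = T_2 cos 38°  →  T_2 = 0.6268 T_1.
Vertical: T_1 sin 60.4° + T_2 sin 38° = 2296.
Substituting the horizontal relation into the vertical equation gives 1.255 T_1 = 2296, so T_1 = 1829 N.

T_1 ≈ 1830 N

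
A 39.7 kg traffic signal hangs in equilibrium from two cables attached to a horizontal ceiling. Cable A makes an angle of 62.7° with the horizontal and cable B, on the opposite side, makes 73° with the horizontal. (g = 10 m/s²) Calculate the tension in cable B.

Weight W = 39.7 × 10 = 397 N acts straight down.
Horizontal: T_A cos 62.7° = T_B cos 73°  →  T_A = 0.6375 T_B.
Vertical: T_A sin 62.7° + T_B sin 73° = 397.
Substituting the horizontal relation into the vertical equation gives 1.523 T_B = 397, so T_B = 260.7 N.

T_B ≈ 261 N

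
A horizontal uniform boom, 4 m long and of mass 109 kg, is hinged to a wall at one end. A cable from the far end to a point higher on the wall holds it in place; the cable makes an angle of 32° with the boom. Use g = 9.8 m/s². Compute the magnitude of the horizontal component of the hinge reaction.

H_x ≈ 855 N

Take torques about the hinge: T sin 32° · 4 = 109×9.8×2 = 2136.4 N·m.
So T = 2136.4 / (0.5299 × 4) = 1007.9 N.
ΣF_x = 0: H_x = T cos 32° = 854.74 N.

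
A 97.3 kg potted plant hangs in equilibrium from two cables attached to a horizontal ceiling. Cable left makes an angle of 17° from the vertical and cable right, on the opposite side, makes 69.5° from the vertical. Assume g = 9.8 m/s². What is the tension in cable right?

T_right ≈ 279 N

Angles from the horizontal: cable left is 90° − 17° = 73°, cable right is 90° − 69.5° = 20.5°.
Weight W = 97.3 × 9.8 = 953.5 N acts straight down.
Horizontal: T_left cos 73° = T_right cos 20.5°  →  T_left = 3.204 T_right.
Vertical: T_left sin 73° + T_right sin 20.5° = 953.5.
Substituting the horizontal relation into the vertical equation gives 3.414 T_right = 953.5, so T_right = 279.3 N.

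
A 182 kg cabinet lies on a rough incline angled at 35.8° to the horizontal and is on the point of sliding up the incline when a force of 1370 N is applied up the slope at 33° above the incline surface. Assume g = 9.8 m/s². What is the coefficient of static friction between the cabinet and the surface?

On the verge of sliding up the incline, friction is at its maximum μN and acts down the slope.
Perpendicular to incline: N = W cos 35.8° − P sin 33° = 1447 − 746.2 = 700.5 N.
Along incline: P cos 33° − μN = W sin 35.8° → μ = −(W sin 35.8° − P cos 33°) / N = 0.1508.

μ ≈ 0.151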